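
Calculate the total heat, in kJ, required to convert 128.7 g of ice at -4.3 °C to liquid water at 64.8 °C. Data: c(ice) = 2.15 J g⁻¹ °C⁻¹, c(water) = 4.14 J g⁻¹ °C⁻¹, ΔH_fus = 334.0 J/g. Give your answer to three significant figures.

q = 78.7 kJ

q1 (heat ice -4.3→0.0 °C): 128.7 × 2.15 × 4.3 = 1190 J
q2 (melt at 0 °C): 128.7 × 334.0 = 42986 J
q3 (heat water 0.0→64.8 °C): 128.7 × 4.14 × 64.8 = 34527 J
Total: 1190 + 42986 + 34527 = 78703 J = 78.7 kJ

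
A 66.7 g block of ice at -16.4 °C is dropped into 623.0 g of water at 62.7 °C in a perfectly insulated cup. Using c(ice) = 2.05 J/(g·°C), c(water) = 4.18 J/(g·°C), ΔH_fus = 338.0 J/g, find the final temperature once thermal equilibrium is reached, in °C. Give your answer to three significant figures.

T_f = 48.0 °C

Heat to bring ice to 0 °C and melt it: q₁ = 66.7×2.05×16.4 + 66.7×338.0 = 24787 J
Heat the water can supply cooling to 0 °C: 623.0×4.18×62.7 = 163280 J > q₁, so all ice melts.
Energy balance: 623.0×4.18×(62.7 − T) = 24787 + 66.7×4.18×(T − 0)
2604.14(62.7 − T) = 24787 + 278.806 T
163280 − 24787 = 2882.946 T
T = 138493 / 2882.946 = 48.04 °C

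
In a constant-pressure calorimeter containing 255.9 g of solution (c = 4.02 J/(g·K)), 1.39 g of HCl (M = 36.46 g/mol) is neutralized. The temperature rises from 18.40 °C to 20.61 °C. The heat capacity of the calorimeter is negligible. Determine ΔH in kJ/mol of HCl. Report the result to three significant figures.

ΔH = -59.6 kJ/mol

|ΔT| = |20.61 − 18.40| = 2.21 °C
|q_surr| = (255.9 × 4.02) × 2.21 = 1028.718 × 2.21 = 2273 J
n(HCl) = 1.39 / 36.46 = 0.03812 mol
Temperature rose, so q_rxn = −|q_surr| = -2.273 kJ
ΔH = q_rxn / n = -59.63 kJ/mol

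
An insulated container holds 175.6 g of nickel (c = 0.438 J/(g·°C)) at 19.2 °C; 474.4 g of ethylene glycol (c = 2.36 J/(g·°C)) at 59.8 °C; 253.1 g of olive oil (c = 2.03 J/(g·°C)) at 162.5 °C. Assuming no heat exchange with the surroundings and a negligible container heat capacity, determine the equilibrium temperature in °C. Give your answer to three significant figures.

T_f = 88.8 °C

Σ mᵢcᵢ(T − Tᵢ) = 0  ⇒  T = Σ mᵢcᵢTᵢ / Σ mᵢcᵢ
Σ mᵢcᵢ = 175.6×0.438 + 474.4×2.36 + 253.1×2.03 = 1710.2898
Σ mᵢcᵢTᵢ = 76.9128×19.2 + 1119.584×59.8 + 513.793×162.5 = 151920
T = 151920 / 1710.2898 = 88.83 °C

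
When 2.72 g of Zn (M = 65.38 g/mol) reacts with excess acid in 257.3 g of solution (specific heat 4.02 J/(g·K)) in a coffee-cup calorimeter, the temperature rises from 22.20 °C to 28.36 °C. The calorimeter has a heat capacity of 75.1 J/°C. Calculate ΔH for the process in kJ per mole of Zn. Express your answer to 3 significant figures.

ΔH = -164 kJ/mol

|ΔT| = |28.36 − 22.20| = 6.16 °C
|q_surr| = (257.3 × 4.02 + 75.1) × 6.16 = 1109.446 × 6.16 = 6834 J
n(Zn) = 2.72 / 65.38 = 0.04160 mol
Temperature rose, so q_rxn = −|q_surr| = -6.834 kJ
ΔH = q_rxn / n = -164.3 kJ/mol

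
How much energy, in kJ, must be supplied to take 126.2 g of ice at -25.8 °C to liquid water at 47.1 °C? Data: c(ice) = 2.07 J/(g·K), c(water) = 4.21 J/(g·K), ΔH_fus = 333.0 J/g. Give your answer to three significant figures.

q = 73.8 kJ

q1 (heat ice -25.8→0.0 °C): 126.2 × 2.07 × 25.8 = 6740 J
q2 (melt at 0 °C): 126.2 × 333.0 = 42025 J
q3 (heat water 0.0→47.1 °C): 126.2 × 4.21 × 47.1 = 25024 J
Total: 6740 + 42025 + 25024 = 73789 J = 73.8 kJ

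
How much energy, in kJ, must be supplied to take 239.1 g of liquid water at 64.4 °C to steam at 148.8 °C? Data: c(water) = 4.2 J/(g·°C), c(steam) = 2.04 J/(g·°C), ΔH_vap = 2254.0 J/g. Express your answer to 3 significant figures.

q1 (heat water 64.4→100.0 °C): 239.1 × 4.2 × 35.6 = 35750 J
q2 (vaporize at 100 °C): 239.1 × 2254.0 = 538931 J
q3 (heat steam 100.0→148.8 °C): 239.1 × 2.04 × 48.8 = 23803 J
Total: 35750 + 538931 + 23803 = 598484 J = 598 kJ

q = 598 kJ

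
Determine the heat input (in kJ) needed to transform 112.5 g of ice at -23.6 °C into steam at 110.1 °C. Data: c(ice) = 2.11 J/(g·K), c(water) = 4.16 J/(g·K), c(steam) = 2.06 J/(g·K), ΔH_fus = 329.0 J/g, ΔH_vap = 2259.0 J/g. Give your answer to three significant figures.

q1 (heat ice -23.6→0.0 °C): 112.5 × 2.11 × 23.6 = 5602 J
q2 (melt at 0 °C): 112.5 × 329.0 = 37013 J
q3 (heat water 0.0→100.0 °C): 112.5 × 4.16 × 100.0 = 46800 J
q4 (vaporize at 100 °C): 112.5 × 2259.0 = 254138 J
q5 (heat steam 100.0→110.1 °C): 112.5 × 2.06 × 10.1 = 2341 J
Total: 5602 + 37013 + 46800 + 254138 + 2341 = 345894 J = 346 kJ

q = 346 kJ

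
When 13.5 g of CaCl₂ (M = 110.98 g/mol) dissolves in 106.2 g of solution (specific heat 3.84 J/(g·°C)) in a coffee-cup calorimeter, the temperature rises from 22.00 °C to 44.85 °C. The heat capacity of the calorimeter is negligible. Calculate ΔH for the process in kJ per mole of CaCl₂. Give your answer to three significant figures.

|ΔT| = |44.85 − 22.00| = 22.85 °C
|q_surr| = (106.2 × 3.84) × 22.85 = 407.808 × 22.85 = 9318 J
n(CaCl₂) = 13.5 / 110.98 = 0.1216 mol
Temperature rose, so q_rxn = −|q_surr| = -9.318 kJ
ΔH = q_rxn / n = -76.63 kJ/mol

ΔH = -76.6 kJ/mol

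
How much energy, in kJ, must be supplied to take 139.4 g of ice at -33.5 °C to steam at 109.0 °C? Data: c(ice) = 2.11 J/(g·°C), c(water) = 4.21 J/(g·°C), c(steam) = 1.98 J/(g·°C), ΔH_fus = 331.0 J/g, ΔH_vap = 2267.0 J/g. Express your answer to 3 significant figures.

q = 433 kJ

q1 (heat ice -33.5→0.0 °C): 139.4 × 2.11 × 33.5 = 9853 J
q2 (melt at 0 °C): 139.4 × 331.0 = 46141 J
q3 (heat water 0.0→100.0 °C): 139.4 × 4.21 × 100.0 = 58687 J
q4 (vaporize at 100 °C): 139.4 × 2267.0 = 316020 J
q5 (heat steam 100.0→109.0 °C): 139.4 × 1.98 × 9.0 = 2484 J
Total: 9853 + 46141 + 58687 + 316020 + 2484 = 433185 J = 433 kJ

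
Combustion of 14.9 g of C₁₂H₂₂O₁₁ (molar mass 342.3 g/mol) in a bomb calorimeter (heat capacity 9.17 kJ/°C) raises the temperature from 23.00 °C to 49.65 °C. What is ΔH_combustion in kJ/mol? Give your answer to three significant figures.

ΔT = 49.65 − 23.00 = 26.65 °C
q_cal = C_cal × ΔT = 9.17 × 26.65 = 244.3805 kJ
n = 14.9 / 342.3 = 0.04353 mol
q_rxn = −q_cal = -244.3805 kJ
ΔH = -244.3805 / 0.04353 = -5614 kJ/mol

ΔH = -5610 kJ/mol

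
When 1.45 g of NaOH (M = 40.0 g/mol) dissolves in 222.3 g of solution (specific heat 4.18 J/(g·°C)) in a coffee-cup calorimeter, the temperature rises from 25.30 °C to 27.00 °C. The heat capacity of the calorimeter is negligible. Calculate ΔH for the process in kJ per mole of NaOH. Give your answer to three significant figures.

|ΔT| = |27.00 − 25.30| = 1.70 °C
|q_surr| = (222.3 × 4.18) × 1.70 = 929.214 × 1.70 = 1580 J
n(NaOH) = 1.45 / 40.0 = 0.03625 mol
Temperature rose, so q_rxn = −|q_surr| = -1.580 kJ
ΔH = q_rxn / n = -43.59 kJ/mol

ΔH = -43.6 kJ/mol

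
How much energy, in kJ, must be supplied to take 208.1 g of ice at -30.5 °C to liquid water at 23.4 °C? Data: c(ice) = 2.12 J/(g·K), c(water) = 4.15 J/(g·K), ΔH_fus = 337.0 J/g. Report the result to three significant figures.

q = 104 kJ

q1 (heat ice -30.5→0.0 °C): 208.1 × 2.12 × 30.5 = 13456 J
q2 (melt at 0 °C): 208.1 × 337.0 = 70130 J
q3 (heat water 0.0→23.4 °C): 208.1 × 4.15 × 23.4 = 20209 J
Total: 13456 + 70130 + 20209 = 103795 J = 104 kJ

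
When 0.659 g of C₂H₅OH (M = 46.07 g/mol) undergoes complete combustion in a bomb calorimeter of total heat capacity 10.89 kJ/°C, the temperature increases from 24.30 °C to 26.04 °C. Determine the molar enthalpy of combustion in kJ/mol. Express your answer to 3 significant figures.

ΔH = -1320 kJ/mol

ΔT = 26.04 − 24.30 = 1.74 °C
q_cal = C_cal × ΔT = 10.89 × 1.74 = 18.9486 kJ
n = 0.659 / 46.07 = 0.014304 mol
q_rxn = −q_cal = -18.9486 kJ
ΔH = -18.9486 / 0.014304 = -1324.7 kJ/mol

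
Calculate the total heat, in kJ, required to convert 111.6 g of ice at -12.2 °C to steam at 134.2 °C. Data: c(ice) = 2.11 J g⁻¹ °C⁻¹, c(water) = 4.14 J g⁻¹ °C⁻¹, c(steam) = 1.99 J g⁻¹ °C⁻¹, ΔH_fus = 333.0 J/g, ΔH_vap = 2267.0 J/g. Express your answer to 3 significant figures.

q1 (heat ice -12.2→0.0 °C): 111.6 × 2.11 × 12.2 = 2873 J
q2 (melt at 0 °C): 111.6 × 333.0 = 37163 J
q3 (heat water 0.0→100.0 °C): 111.6 × 4.14 × 100.0 = 46202 J
q4 (vaporize at 100 °C): 111.6 × 2267.0 = 252997 J
q5 (heat steam 100.0→134.2 °C): 111.6 × 1.99 × 34.2 = 7595 J
Total: 2873 + 37163 + 46202 + 252997 + 7595 = 346830 J = 347 kJ

q = 347 kJ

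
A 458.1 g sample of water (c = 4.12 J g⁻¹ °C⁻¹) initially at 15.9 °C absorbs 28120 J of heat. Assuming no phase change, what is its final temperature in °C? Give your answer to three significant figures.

ΔT = q / (m c) = 28120 / (458.1 × 4.12) = 14.90 °C
T_f = 15.9 + 14.90 = 30.80 °C

T_f = 30.8 °C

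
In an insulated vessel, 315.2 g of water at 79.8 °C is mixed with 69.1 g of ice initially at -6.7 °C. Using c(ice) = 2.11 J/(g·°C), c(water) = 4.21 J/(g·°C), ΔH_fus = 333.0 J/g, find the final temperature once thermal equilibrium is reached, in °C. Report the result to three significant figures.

T_f = 50.6 °C

Heat to bring ice to 0 °C and melt it: q₁ = 69.1×2.11×6.7 + 69.1×333.0 = 23987 J
Heat the water can supply cooling to 0 °C: 315.2×4.21×79.8 = 105894 J > q₁, so all ice melts.
Energy balance: 315.2×4.21×(79.8 − T) = 23987 + 69.1×4.21×(T − 0)
1326.992(79.8 − T) = 23987 + 290.911 T
105894 − 23987 = 1617.903 T
T = 81907 / 1617.903 = 50.63 °C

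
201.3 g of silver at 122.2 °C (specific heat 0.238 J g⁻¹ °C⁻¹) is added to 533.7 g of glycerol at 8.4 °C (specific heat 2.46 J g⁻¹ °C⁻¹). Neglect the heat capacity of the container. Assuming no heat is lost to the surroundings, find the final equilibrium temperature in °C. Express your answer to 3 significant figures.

T_f = 12.4 °C

Heat lost by silver = heat gained by glycerol.
(201.3)(0.238)(122.2 − T) = (533.7)(2.46)(T − 8.4)
47.9094 (122.2 − T) = 1312.902 (T − 8.4)
5854.5 − 47.9094 T = 1312.902 T − 11028
16882.5 = 1360.8114 T
T = 12.41 °C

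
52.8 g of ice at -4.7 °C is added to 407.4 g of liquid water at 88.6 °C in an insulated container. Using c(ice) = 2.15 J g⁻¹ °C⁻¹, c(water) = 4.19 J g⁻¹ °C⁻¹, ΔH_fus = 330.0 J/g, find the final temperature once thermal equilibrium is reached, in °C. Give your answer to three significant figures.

T_f = 69.1 °C

Heat to bring ice to 0 °C and melt it: q₁ = 52.8×2.15×4.7 + 52.8×330.0 = 17958 J
Heat the water can supply cooling to 0 °C: 407.4×4.19×88.6 = 151241 J > q₁, so all ice melts.
Energy balance: 407.4×4.19×(88.6 − T) = 17958 + 52.8×4.19×(T − 0)
1707.006(88.6 − T) = 17958 + 221.232 T
151241 − 17958 = 1928.238 T
T = 133283 / 1928.238 = 69.12 °C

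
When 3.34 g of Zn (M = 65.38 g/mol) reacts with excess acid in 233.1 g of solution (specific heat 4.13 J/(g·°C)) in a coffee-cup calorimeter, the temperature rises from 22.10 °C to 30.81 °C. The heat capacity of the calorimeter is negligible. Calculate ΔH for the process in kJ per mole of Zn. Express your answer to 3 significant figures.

ΔH = -164 kJ/mol

|ΔT| = |30.81 − 22.10| = 8.71 °C
|q_surr| = (233.1 × 4.13) × 8.71 = 962.703 × 8.71 = 8385 J
n(Zn) = 3.34 / 65.38 = 0.05109 mol
Temperature rose, so q_rxn = −|q_surr| = -8.385 kJ
ΔH = q_rxn / n = -164.1 kJ/mol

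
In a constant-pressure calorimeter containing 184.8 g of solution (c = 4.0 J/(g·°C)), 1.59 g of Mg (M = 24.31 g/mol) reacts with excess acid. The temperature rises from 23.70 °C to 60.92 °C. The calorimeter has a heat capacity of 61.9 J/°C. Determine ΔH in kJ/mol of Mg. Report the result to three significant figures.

ΔH = -456 kJ/mol

|ΔT| = |60.92 − 23.70| = 37.22 °C
|q_surr| = (184.8 × 4.0 + 61.9) × 37.22 = 801.1 × 37.22 = 29820 J
n(Mg) = 1.59 / 24.31 = 0.06541 mol
Temperature rose, so q_rxn = −|q_surr| = -29.82 kJ
ΔH = q_rxn / n = -455.9 kJ/mol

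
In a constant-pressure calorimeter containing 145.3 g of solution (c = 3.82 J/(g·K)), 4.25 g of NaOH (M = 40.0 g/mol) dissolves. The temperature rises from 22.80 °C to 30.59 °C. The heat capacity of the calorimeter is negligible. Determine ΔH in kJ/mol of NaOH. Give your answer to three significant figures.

|ΔT| = |30.59 − 22.80| = 7.79 °C
|q_surr| = (145.3 × 3.82) × 7.79 = 555.046 × 7.79 = 4324 J
n(NaOH) = 4.25 / 40.0 = 0.1063 mol
Temperature rose, so q_rxn = −|q_surr| = -4.324 kJ
ΔH = q_rxn / n = -40.68 kJ/mol

ΔH = -40.7 kJ/mol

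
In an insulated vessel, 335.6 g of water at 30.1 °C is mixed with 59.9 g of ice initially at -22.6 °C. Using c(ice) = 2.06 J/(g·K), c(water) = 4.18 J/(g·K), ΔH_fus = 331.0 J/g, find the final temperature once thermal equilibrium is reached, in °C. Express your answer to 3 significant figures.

Heat to bring ice to 0 °C and melt it: q₁ = 59.9×2.06×22.6 + 59.9×331.0 = 22616 J
Heat the water can supply cooling to 0 °C: 335.6×4.18×30.1 = 42224.5 J > q₁, so all ice melts.
Energy balance: 335.6×4.18×(30.1 − T) = 22616 + 59.9×4.18×(T − 0)
1402.808(30.1 − T) = 22616 + 250.382 T
42224.5 − 22616 = 1653.190 T
T = 19608.5 / 1653.190 = 11.86 °C

T_f = 11.9 °C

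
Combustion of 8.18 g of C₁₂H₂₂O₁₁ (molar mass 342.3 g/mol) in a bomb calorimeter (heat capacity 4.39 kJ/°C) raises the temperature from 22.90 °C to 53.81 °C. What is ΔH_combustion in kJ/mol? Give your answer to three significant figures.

ΔH = -5680 kJ/mol

ΔT = 53.81 − 22.90 = 30.91 °C
q_cal = C_cal × ΔT = 4.39 × 30.91 = 135.6949 kJ
n = 8.18 / 342.3 = 0.02390 mol
q_rxn = −q_cal = -135.6949 kJ
ΔH = -135.6949 / 0.02390 = -5678 kJ/mol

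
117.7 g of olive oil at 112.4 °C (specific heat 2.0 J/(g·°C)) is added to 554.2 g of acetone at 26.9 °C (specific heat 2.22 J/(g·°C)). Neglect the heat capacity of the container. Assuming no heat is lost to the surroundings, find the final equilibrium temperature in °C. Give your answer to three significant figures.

Heat lost by olive oil = heat gained by acetone.
(117.7)(2.0)(112.4 − T) = (554.2)(2.22)(T − 26.9)
235.4 (112.4 − T) = 1230.324 (T − 26.9)
26459 − 235.4 T = 1230.324 T − 33096
59555 = 1465.724 T
T = 40.63 °C

T_f = 40.6 °C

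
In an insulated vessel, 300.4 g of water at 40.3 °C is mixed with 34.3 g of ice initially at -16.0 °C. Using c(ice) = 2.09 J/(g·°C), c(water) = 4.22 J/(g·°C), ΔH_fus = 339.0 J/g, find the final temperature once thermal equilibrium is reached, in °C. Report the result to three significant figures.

T_f = 27.1 °C

Heat to bring ice to 0 °C and melt it: q₁ = 34.3×2.09×16.0 + 34.3×339.0 = 12775 J
Heat the water can supply cooling to 0 °C: 300.4×4.22×40.3 = 51087.8 J > q₁, so all ice melts.
Energy balance: 300.4×4.22×(40.3 − T) = 12775 + 34.3×4.22×(T − 0)
1267.688(40.3 − T) = 12775 + 144.746 T
51087.8 − 12775 = 1412.434 T
T = 38312.8 / 1412.434 = 27.13 °C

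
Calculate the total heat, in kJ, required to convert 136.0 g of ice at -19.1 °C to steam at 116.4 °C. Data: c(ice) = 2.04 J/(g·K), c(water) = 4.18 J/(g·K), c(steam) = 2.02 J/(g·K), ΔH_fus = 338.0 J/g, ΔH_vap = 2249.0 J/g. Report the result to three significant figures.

q = 418 kJ

q1 (heat ice -19.1→0.0 °C): 136.0 × 2.04 × 19.1 = 5299 J
q2 (melt at 0 °C): 136.0 × 338.0 = 45968 J
q3 (heat water 0.0→100.0 °C): 136.0 × 4.18 × 100.0 = 56848 J
q4 (vaporize at 100 °C): 136.0 × 2249.0 = 305864 J
q5 (heat steam 100.0→116.4 °C): 136.0 × 2.02 × 16.4 = 4505 J
Total: 5299 + 45968 + 56848 + 305864 + 4505 = 418484 J = 418 kJ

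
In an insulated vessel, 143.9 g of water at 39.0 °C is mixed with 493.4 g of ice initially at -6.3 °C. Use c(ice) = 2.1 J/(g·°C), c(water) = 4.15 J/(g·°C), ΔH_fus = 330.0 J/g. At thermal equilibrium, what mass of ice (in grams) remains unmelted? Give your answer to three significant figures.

Heat to warm all ice to 0 °C: 493.4×2.1×6.3 = 6527.7 J
Heat released by water cooling to 0 °C: 143.9×4.15×39.0 = 23290 J
23290 J < 6527.7 + 493.4×330.0 = 169349.7 J, so not all ice melts; final T = 0 °C.
Heat left for melting: 23290 − 6527.7 = 16762.3 J
Mass melted = 16762.3 / 330.0 = 50.79 g
Ice remaining = 493.4 − 50.79 = 442.61 g

m_ice remaining = 443 g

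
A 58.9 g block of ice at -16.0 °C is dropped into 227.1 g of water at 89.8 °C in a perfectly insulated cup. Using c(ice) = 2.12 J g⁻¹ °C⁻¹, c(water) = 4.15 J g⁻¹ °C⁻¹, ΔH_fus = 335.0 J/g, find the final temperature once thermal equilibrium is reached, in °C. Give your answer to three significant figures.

Heat to bring ice to 0 °C and melt it: q₁ = 58.9×2.12×16.0 + 58.9×335.0 = 21729 J
Heat the water can supply cooling to 0 °C: 227.1×4.15×89.8 = 84633.4 J > q₁, so all ice melts.
Energy balance: 227.1×4.15×(89.8 − T) = 21729 + 58.9×4.15×(T − 0)
942.465(89.8 − T) = 21729 + 244.435 T
84633.4 − 21729 = 1186.900 T
T = 62904.4 / 1186.900 = 53.00 °C

T_f = 53.0 °C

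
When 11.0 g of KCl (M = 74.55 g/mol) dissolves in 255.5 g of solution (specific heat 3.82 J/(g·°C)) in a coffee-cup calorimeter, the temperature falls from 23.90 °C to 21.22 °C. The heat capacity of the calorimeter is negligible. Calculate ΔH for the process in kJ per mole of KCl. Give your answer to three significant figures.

|ΔT| = |21.22 − 23.90| = 2.68 °C
|q_surr| = (255.5 × 3.82) × 2.68 = 976.01 × 2.68 = 2616 J
n(KCl) = 11.0 / 74.55 = 0.1476 mol
Temperature fell, so q_rxn = +|q_surr| = 2.616 kJ
ΔH = q_rxn / n = 17.72 kJ/mol

ΔH = 17.7 kJ/mol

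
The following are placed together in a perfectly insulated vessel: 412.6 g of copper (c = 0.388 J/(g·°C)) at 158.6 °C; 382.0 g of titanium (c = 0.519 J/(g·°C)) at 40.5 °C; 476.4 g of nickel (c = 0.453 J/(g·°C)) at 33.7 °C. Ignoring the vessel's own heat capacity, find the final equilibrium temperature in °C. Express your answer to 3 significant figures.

Σ mᵢcᵢ(T − Tᵢ) = 0  ⇒  T = Σ mᵢcᵢTᵢ / Σ mᵢcᵢ
Σ mᵢcᵢ = 412.6×0.388 + 382.0×0.519 + 476.4×0.453 = 574.1560
Σ mᵢcᵢTᵢ = 160.0888×158.6 + 198.258×40.5 + 215.8092×33.7 = 40692
T = 40692 / 574.1560 = 70.87 °C

T_f = 70.9 °C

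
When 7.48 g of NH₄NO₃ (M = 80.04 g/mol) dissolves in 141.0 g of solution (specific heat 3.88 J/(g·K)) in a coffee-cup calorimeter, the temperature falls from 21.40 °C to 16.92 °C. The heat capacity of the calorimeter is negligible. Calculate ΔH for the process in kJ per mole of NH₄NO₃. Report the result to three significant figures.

ΔH = 26.2 kJ/mol

|ΔT| = |16.92 − 21.40| = 4.48 °C
|q_surr| = (141.0 × 3.88) × 4.48 = 547.08 × 4.48 = 2451 J
n(NH₄NO₃) = 7.48 / 80.04 = 0.09345 mol
Temperature fell, so q_rxn = +|q_surr| = 2.451 kJ
ΔH = q_rxn / n = 26.23 kJ/mol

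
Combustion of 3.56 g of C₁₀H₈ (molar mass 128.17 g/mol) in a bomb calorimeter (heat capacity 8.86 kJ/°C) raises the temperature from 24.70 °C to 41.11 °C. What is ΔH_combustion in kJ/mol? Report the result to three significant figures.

ΔT = 41.11 − 24.70 = 16.41 °C
q_cal = C_cal × ΔT = 8.86 × 16.41 = 145.3926 kJ
n = 3.56 / 128.17 = 0.02778 mol
q_rxn = −q_cal = -145.3926 kJ
ΔH = -145.3926 / 0.02778 = -5234 kJ/mol

ΔH = -5230 kJ/mol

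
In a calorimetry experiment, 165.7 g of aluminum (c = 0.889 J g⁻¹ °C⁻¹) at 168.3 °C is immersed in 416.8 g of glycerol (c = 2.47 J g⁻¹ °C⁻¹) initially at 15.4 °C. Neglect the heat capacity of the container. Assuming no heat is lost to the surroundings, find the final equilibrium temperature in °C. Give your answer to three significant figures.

T_f = 34.5 °C

Heat lost by aluminum = heat gained by glycerol.
(165.7)(0.889)(168.3 − T) = (416.8)(2.47)(T − 15.4)
147.3073 (168.3 − T) = 1029.496 (T − 15.4)
24792 − 147.3073 T = 1029.496 T − 15854
40646 = 1176.8033 T
T = 34.54 °C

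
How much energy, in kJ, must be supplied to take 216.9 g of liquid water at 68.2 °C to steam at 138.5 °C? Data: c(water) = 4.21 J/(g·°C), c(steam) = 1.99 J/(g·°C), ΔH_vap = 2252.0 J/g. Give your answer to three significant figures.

q = 534 kJ

q1 (heat water 68.2→100.0 °C): 216.9 × 4.21 × 31.8 = 29038 J
q2 (vaporize at 100 °C): 216.9 × 2252.0 = 488459 J
q3 (heat steam 100.0→138.5 °C): 216.9 × 1.99 × 38.5 = 16618 J
Total: 29038 + 488459 + 16618 = 534115 J = 534 kJ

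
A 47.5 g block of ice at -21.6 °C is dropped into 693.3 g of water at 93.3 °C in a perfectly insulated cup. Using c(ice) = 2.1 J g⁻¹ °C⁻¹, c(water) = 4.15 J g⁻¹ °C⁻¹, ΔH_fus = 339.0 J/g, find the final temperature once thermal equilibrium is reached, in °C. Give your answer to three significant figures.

T_f = 81.4 °C

Heat to bring ice to 0 °C and melt it: q₁ = 47.5×2.1×21.6 + 47.5×339.0 = 18257 J
Heat the water can supply cooling to 0 °C: 693.3×4.15×93.3 = 268442 J > q₁, so all ice melts.
Energy balance: 693.3×4.15×(93.3 − T) = 18257 + 47.5×4.15×(T − 0)
2877.195(93.3 − T) = 18257 + 197.125 T
268442 − 18257 = 3074.320 T
T = 250185 / 3074.320 = 81.38 °C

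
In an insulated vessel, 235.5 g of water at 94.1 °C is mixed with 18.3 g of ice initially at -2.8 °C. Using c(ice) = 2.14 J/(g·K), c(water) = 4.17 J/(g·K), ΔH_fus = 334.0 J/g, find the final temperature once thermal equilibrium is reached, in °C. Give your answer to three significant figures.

T_f = 81.4 °C

Heat to bring ice to 0 °C and melt it: q₁ = 18.3×2.14×2.8 + 18.3×334.0 = 6221.9 J
Heat the water can supply cooling to 0 °C: 235.5×4.17×94.1 = 92409.5 J > q₁, so all ice melts.
Energy balance: 235.5×4.17×(94.1 − T) = 6221.9 + 18.3×4.17×(T − 0)
982.035(94.1 − T) = 6221.9 + 76.311 T
92409.5 − 6221.9 = 1058.346 T
T = 86187.6 / 1058.346 = 81.44 °C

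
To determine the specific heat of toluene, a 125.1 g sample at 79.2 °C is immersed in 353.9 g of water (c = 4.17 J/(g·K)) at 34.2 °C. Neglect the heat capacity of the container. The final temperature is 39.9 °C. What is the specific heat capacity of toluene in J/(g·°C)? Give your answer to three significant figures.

q_gained = (353.9 × 4.17) × (39.9 − 34.2) = 8412 J
q_lost = 125.1 × c × (79.2 − 39.9) = 4916.43 c
Set equal: c = 8412 / 4916.43 = 1.71 J/(g·°C)

c = 1.71 J/(g·°C)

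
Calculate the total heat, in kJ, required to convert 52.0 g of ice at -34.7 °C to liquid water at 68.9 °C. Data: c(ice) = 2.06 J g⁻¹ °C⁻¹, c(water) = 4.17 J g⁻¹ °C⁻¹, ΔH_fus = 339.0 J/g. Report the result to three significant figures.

q1 (heat ice -34.7→0.0 °C): 52.0 × 2.06 × 34.7 = 3717 J
q2 (melt at 0 °C): 52.0 × 339.0 = 17628 J
q3 (heat water 0.0→68.9 °C): 52.0 × 4.17 × 68.9 = 14940 J
Total: 3717 + 17628 + 14940 = 36285 J = 36.3 kJ

q = 36.3 kJ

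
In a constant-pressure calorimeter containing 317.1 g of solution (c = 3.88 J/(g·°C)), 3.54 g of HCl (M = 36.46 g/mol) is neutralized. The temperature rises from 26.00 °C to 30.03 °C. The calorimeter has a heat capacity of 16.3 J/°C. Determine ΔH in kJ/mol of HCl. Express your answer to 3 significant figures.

ΔH = -51.7 kJ/mol

|ΔT| = |30.03 − 26.00| = 4.03 °C
|q_surr| = (317.1 × 3.88 + 16.3) × 4.03 = 1246.648 × 4.03 = 5024 J
n(HCl) = 3.54 / 36.46 = 0.09709 mol
Temperature rose, so q_rxn = −|q_surr| = -5.024 kJ
ΔH = q_rxn / n = -51.746 kJ/mol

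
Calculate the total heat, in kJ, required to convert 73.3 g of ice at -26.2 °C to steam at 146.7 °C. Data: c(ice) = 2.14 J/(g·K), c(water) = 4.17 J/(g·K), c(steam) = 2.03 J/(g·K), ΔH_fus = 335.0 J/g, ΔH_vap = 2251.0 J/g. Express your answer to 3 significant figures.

q1 (heat ice -26.2→0.0 °C): 73.3 × 2.14 × 26.2 = 4110 J
q2 (melt at 0 °C): 73.3 × 335.0 = 24556 J
q3 (heat water 0.0→100.0 °C): 73.3 × 4.17 × 100.0 = 30566 J
q4 (vaporize at 100 °C): 73.3 × 2251.0 = 164998 J
q5 (heat steam 100.0→146.7 °C): 73.3 × 2.03 × 46.7 = 6949 J
Total: 4110 + 24556 + 30566 + 164998 + 6949 = 231179 J = 231 kJ

q = 231 kJ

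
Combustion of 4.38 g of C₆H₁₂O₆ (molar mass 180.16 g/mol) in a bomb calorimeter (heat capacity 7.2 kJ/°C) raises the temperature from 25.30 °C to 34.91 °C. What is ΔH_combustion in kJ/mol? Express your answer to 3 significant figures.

ΔT = 34.91 − 25.30 = 9.61 °C
q_cal = C_cal × ΔT = 7.2 × 9.61 = 69.192 kJ
n = 4.38 / 180.16 = 0.02431 mol
q_rxn = −q_cal = -69.192 kJ
ΔH = -69.192 / 0.02431 = -2846 kJ/mol

ΔH = -2850 kJ/mol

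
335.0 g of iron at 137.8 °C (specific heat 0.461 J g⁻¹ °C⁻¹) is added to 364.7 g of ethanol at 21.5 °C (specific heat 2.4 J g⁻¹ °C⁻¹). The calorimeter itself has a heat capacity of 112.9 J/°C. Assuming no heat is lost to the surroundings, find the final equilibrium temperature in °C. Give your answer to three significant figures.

T_f = 37.2 °C

Heat lost by iron = heat gained by ethanol + calorimeter.
(335.0)(0.461)(137.8 − T) = [(364.7)(2.4) + 112.9](T − 21.5)
154.435 (137.8 − T) = 988.18 (T − 21.5)
21281 − 154.435 T = 988.18 T − 21246
42527 = 1142.615 T
T = 37.22 °C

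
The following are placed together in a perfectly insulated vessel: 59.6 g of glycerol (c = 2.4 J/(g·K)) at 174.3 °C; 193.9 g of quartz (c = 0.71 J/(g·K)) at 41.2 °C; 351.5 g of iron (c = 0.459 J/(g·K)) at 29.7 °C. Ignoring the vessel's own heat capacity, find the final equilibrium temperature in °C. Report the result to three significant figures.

Σ mᵢcᵢ(T − Tᵢ) = 0  ⇒  T = Σ mᵢcᵢTᵢ / Σ mᵢcᵢ
Σ mᵢcᵢ = 59.6×2.4 + 193.9×0.71 + 351.5×0.459 = 442.0475
Σ mᵢcᵢTᵢ = 143.04×174.3 + 137.669×41.2 + 161.3385×29.7 = 35396
T = 35396 / 442.0475 = 80.07 °C

T_f = 80.1 °C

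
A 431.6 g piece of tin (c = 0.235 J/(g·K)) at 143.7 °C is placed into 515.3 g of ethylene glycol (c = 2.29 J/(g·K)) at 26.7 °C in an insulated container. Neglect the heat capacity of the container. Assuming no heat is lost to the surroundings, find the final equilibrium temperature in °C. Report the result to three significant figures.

Heat lost by tin = heat gained by ethylene glycol.
(431.6)(0.235)(143.7 − T) = (515.3)(2.29)(T − 26.7)
101.426 (143.7 − T) = 1180.037 (T − 26.7)
14575 − 101.426 T = 1180.037 T − 31507
46082 = 1281.463 T
T = 35.96 °C

T_f = 36.0 °C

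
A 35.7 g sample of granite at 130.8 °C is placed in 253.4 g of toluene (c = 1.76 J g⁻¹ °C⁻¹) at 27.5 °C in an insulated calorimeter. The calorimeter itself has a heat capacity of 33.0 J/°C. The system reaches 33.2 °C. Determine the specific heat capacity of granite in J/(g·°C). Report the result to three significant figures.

q_gained = (253.4 × 1.76 + 33.0) × (33.2 − 27.5) = 2730 J
q_lost = 35.7 × c × (130.8 − 33.2) = 3484.32 c
Set equal: c = 2730 / 3484.32 = 0.784 J/(g·°C)

c = 0.784 J/(g·°C)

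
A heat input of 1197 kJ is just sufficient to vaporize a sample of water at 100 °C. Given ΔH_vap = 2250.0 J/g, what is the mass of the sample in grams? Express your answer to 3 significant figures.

m = q / ΔH_vap = 1197000 J / 2250.0 J/g = 532 g

m = 532 g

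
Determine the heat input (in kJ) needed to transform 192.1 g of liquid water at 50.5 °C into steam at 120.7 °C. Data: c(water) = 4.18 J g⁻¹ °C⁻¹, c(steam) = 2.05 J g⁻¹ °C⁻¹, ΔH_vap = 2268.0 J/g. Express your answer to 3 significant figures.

q = 484 kJ

q1 (heat water 50.5→100.0 °C): 192.1 × 4.18 × 49.5 = 39747 J
q2 (vaporize at 100 °C): 192.1 × 2268.0 = 435683 J
q3 (heat steam 100.0→120.7 °C): 192.1 × 2.05 × 20.7 = 8152 J
Total: 39747 + 435683 + 8152 = 483582 J = 484 kJ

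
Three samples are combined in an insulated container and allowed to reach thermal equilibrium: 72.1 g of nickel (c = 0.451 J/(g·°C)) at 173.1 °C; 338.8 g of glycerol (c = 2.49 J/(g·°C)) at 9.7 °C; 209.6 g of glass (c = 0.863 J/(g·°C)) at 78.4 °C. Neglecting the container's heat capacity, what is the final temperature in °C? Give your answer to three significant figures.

Σ mᵢcᵢ(T − Tᵢ) = 0  ⇒  T = Σ mᵢcᵢTᵢ / Σ mᵢcᵢ
Σ mᵢcᵢ = 72.1×0.451 + 338.8×2.49 + 209.6×0.863 = 1057.0139
Σ mᵢcᵢTᵢ = 32.5171×173.1 + 843.612×9.7 + 180.8848×78.4 = 27993
T = 27993 / 1057.0139 = 26.48 °C

T_f = 26.5 °C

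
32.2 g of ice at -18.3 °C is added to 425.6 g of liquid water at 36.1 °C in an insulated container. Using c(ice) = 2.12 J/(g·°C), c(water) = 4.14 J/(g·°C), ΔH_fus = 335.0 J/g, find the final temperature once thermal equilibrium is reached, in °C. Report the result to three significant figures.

Heat to bring ice to 0 °C and melt it: q₁ = 32.2×2.12×18.3 + 32.2×335.0 = 12036 J
Heat the water can supply cooling to 0 °C: 425.6×4.14×36.1 = 63607.6 J > q₁, so all ice melts.
Energy balance: 425.6×4.14×(36.1 − T) = 12036 + 32.2×4.14×(T − 0)
1761.984(36.1 − T) = 12036 + 133.308 T
63607.6 − 12036 = 1895.292 T
T = 51571.6 / 1895.292 = 27.21 °C

T_f = 27.2 °C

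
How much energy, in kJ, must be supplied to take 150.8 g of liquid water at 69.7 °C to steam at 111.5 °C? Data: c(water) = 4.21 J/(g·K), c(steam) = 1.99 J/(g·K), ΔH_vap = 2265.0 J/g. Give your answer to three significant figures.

q1 (heat water 69.7→100.0 °C): 150.8 × 4.21 × 30.3 = 19237 J
q2 (vaporize at 100 °C): 150.8 × 2265.0 = 341562 J
q3 (heat steam 100.0→111.5 °C): 150.8 × 1.99 × 11.5 = 3451 J
Total: 19237 + 341562 + 3451 = 364250 J = 364 kJ

q = 364 kJ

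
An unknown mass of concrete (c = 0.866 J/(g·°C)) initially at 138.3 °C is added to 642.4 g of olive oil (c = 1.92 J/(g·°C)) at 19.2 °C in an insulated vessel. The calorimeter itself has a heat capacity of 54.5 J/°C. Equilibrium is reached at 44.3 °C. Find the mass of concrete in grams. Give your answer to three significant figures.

q_gained = (642.4 × 1.92 + 54.5) × (44.3 − 19.2) = 32330 J
q_lost = m × 0.866 × (138.3 − 44.3) = 81.404 m
m = 32330 / 81.404 = 397 g

m = 397 g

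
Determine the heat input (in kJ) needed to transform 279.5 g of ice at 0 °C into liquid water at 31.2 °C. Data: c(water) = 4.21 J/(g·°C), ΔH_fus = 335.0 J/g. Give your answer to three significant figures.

q1 (melt at 0 °C): 279.5 × 335.0 = 93633 J
q2 (heat water 0.0→31.2 °C): 279.5 × 4.21 × 31.2 = 36713 J
Total: 93633 + 36713 = 130346 J = 130 kJ

q = 130 kJ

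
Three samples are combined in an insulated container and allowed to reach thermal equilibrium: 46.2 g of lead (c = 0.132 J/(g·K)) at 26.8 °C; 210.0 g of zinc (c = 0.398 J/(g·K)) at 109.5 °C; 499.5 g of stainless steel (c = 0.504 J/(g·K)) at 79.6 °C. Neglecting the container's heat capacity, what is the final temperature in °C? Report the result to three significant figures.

Σ mᵢcᵢ(T − Tᵢ) = 0  ⇒  T = Σ mᵢcᵢTᵢ / Σ mᵢcᵢ
Σ mᵢcᵢ = 46.2×0.132 + 210.0×0.398 + 499.5×0.504 = 341.4264
Σ mᵢcᵢTᵢ = 6.0984×26.8 + 83.58×109.5 + 251.748×79.6 = 29355
T = 29355 / 341.4264 = 85.98 °C

T_f = 86.0 °C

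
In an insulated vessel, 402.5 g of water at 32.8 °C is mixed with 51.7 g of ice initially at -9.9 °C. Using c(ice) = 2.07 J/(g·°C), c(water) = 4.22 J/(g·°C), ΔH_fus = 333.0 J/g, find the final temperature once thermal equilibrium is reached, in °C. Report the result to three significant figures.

T_f = 19.5 °C

Heat to bring ice to 0 °C and melt it: q₁ = 51.7×2.07×9.9 + 51.7×333.0 = 18276 J
Heat the water can supply cooling to 0 °C: 402.5×4.22×32.8 = 55712.4 J > q₁, so all ice melts.
Energy balance: 402.5×4.22×(32.8 − T) = 18276 + 51.7×4.22×(T − 0)
1698.55(32.8 − T) = 18276 + 218.174 T
55712.4 − 18276 = 1916.724 T
T = 37436.4 / 1916.724 = 19.53 °C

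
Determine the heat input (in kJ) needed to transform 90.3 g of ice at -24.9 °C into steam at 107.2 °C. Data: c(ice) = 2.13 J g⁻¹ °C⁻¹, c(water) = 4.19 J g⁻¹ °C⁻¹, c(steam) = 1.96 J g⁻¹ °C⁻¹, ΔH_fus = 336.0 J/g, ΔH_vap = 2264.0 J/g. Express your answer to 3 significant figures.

q1 (heat ice -24.9→0.0 °C): 90.3 × 2.13 × 24.9 = 4789 J
q2 (melt at 0 °C): 90.3 × 336.0 = 30341 J
q3 (heat water 0.0→100.0 °C): 90.3 × 4.19 × 100.0 = 37836 J
q4 (vaporize at 100 °C): 90.3 × 2264.0 = 204439 J
q5 (heat steam 100.0→107.2 °C): 90.3 × 1.96 × 7.2 = 1274 J
Total: 4789 + 30341 + 37836 + 204439 + 1274 = 278679 J = 279 kJ

q = 279 kJ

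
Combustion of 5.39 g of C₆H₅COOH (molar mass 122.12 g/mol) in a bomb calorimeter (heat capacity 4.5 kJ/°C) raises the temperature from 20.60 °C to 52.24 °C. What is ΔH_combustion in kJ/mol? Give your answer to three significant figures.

ΔH = -3230 kJ/mol

ΔT = 52.24 − 20.60 = 31.64 °C
q_cal = C_cal × ΔT = 4.5 × 31.64 = 142.38 kJ
n = 5.39 / 122.12 = 0.04414 mol
q_rxn = −q_cal = -142.38 kJ
ΔH = -142.38 / 0.04414 = -3226 kJ/mol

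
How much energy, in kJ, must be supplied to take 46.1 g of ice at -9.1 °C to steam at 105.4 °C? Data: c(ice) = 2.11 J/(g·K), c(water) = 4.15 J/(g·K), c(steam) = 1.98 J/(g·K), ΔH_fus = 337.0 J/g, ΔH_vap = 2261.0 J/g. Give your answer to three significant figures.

q = 140 kJ

q1 (heat ice -9.1→0.0 °C): 46.1 × 2.11 × 9.1 = 885 J
q2 (melt at 0 °C): 46.1 × 337.0 = 15536 J
q3 (heat water 0.0→100.0 °C): 46.1 × 4.15 × 100.0 = 19132 J
q4 (vaporize at 100 °C): 46.1 × 2261.0 = 104232 J
q5 (heat steam 100.0→105.4 °C): 46.1 × 1.98 × 5.4 = 493 J
Total: 885 + 15536 + 19132 + 104232 + 493 = 140278 J = 140 kJ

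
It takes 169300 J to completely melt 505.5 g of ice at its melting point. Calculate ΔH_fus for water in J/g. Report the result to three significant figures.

ΔH_fus = q / m = 169300 / 505.5 = 335 J/g

ΔH_fus = 335 J/g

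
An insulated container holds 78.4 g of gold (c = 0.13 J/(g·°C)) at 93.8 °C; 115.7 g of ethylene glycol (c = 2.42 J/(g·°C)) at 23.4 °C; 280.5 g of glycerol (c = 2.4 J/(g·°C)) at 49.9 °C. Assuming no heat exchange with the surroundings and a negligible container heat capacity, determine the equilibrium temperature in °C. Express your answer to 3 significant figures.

Σ mᵢcᵢ(T − Tᵢ) = 0  ⇒  T = Σ mᵢcᵢTᵢ / Σ mᵢcᵢ
Σ mᵢcᵢ = 78.4×0.13 + 115.7×2.42 + 280.5×2.4 = 963.386
Σ mᵢcᵢTᵢ = 10.192×93.8 + 279.994×23.4 + 673.2×49.9 = 41101
T = 41101 / 963.386 = 42.66 °C

T_f = 42.7 °C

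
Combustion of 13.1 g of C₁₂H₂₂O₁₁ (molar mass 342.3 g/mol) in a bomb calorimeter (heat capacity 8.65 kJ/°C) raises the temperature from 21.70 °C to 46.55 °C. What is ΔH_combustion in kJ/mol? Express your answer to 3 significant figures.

ΔH = -5620 kJ/mol

ΔT = 46.55 − 21.70 = 24.85 °C
q_cal = C_cal × ΔT = 8.65 × 24.85 = 214.9525 kJ
n = 13.1 / 342.3 = 0.03827 mol
q_rxn = −q_cal = -214.9525 kJ
ΔH = -214.9525 / 0.03827 = -5617 kJ/mol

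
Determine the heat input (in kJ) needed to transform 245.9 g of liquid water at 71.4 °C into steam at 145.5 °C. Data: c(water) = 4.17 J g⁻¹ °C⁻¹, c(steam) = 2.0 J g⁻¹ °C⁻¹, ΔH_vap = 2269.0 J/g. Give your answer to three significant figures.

q = 610 kJ

q1 (heat water 71.4→100.0 °C): 245.9 × 4.17 × 28.6 = 29327 J
q2 (vaporize at 100 °C): 245.9 × 2269.0 = 557947 J
q3 (heat steam 100.0→145.5 °C): 245.9 × 2.0 × 45.5 = 22377 J
Total: 29327 + 557947 + 22377 = 609651 J = 610 kJ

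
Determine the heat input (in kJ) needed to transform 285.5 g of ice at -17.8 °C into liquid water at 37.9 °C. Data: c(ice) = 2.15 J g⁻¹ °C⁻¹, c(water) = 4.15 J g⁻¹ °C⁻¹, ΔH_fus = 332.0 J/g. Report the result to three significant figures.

q = 151 kJ

q1 (heat ice -17.8→0.0 °C): 285.5 × 2.15 × 17.8 = 10926 J
q2 (melt at 0 °C): 285.5 × 332.0 = 94786 J
q3 (heat water 0.0→37.9 °C): 285.5 × 4.15 × 37.9 = 44905 J
Total: 10926 + 94786 + 44905 = 150617 J = 151 kJ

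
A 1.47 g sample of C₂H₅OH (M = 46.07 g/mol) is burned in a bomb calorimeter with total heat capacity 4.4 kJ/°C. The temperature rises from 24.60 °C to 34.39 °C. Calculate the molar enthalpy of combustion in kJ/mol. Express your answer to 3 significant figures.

ΔH = -1350 kJ/mol

ΔT = 34.39 − 24.60 = 9.79 °C
q_cal = C_cal × ΔT = 4.4 × 9.79 = 43.076 kJ
n = 1.47 / 46.07 = 0.03191 mol
q_rxn = −q_cal = -43.076 kJ
ΔH = -43.076 / 0.03191 = -1350 kJ/mol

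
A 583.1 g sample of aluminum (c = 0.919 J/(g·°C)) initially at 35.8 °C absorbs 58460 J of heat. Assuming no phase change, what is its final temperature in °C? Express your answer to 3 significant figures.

T_f = 145 °C

ΔT = q / (m c) = 58460 / (583.1 × 0.919) = 109.1 °C
T_f = 35.8 + 109.1 = 144.9 °C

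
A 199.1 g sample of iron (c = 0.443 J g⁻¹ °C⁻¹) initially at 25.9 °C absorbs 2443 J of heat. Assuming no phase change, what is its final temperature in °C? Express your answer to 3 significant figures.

T_f = 53.6 °C

ΔT = q / (m c) = 2443 / (199.1 × 0.443) = 27.70 °C
T_f = 25.9 + 27.70 = 53.60 °C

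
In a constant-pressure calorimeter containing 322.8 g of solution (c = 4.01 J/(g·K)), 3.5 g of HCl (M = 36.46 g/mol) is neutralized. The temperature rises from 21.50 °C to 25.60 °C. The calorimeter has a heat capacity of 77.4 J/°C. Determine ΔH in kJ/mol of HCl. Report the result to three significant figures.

|ΔT| = |25.60 − 21.50| = 4.10 °C
|q_surr| = (322.8 × 4.01 + 77.4) × 4.10 = 1371.828 × 4.10 = 5624 J
n(HCl) = 3.5 / 36.46 = 0.09600 mol
Temperature rose, so q_rxn = −|q_surr| = -5.624 kJ
ΔH = q_rxn / n = -58.58 kJ/mol

ΔH = -58.6 kJ/mol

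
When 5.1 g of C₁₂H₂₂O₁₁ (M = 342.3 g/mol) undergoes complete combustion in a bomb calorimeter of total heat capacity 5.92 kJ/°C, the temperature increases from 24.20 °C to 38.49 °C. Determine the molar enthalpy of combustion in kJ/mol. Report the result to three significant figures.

ΔT = 38.49 − 24.20 = 14.29 °C
q_cal = C_cal × ΔT = 5.92 × 14.29 = 84.5968 kJ
n = 5.1 / 342.3 = 0.01490 mol
q_rxn = −q_cal = -84.5968 kJ
ΔH = -84.5968 / 0.01490 = -5678 kJ/mol

ΔH = -5680 kJ/mol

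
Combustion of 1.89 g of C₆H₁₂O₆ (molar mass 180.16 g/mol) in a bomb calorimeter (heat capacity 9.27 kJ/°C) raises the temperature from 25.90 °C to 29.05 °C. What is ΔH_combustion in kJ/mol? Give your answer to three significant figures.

ΔT = 29.05 − 25.90 = 3.15 °C
q_cal = C_cal × ΔT = 9.27 × 3.15 = 29.2005 kJ
n = 1.89 / 180.16 = 0.01049 mol
q_rxn = −q_cal = -29.2005 kJ
ΔH = -29.2005 / 0.01049 = -2784 kJ/mol

ΔH = -2780 kJ/mol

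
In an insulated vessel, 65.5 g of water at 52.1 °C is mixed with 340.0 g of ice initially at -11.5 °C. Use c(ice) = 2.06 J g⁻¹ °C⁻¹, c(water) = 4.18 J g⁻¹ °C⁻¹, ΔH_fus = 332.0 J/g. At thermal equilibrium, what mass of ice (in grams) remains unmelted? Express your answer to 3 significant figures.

Heat to warm all ice to 0 °C: 340.0×2.06×11.5 = 8054.6 J
Heat released by water cooling to 0 °C: 65.5×4.18×52.1 = 14264 J
14264 J < 8054.6 + 340.0×332.0 = 120934.6 J, so not all ice melts; final T = 0 °C.
Heat left for melting: 14264 − 8054.6 = 6209.4 J
Mass melted = 6209.4 / 332.0 = 18.70 g
Ice remaining = 340.0 − 18.70 = 321.30 g

m_ice remaining = 321 g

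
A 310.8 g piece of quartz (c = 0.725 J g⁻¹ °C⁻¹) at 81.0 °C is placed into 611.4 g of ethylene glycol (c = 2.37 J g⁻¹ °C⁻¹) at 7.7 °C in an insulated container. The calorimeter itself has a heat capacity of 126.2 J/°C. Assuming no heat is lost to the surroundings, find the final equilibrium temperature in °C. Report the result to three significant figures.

Heat lost by quartz = heat gained by ethylene glycol + calorimeter.
(310.8)(0.725)(81.0 − T) = [(611.4)(2.37) + 126.2](T − 7.7)
225.33 (81.0 − T) = 1575.218 (T − 7.7)
18252 − 225.33 T = 1575.218 T − 12129
30381 = 1800.548 T
T = 16.87 °C

T_f = 16.9 °C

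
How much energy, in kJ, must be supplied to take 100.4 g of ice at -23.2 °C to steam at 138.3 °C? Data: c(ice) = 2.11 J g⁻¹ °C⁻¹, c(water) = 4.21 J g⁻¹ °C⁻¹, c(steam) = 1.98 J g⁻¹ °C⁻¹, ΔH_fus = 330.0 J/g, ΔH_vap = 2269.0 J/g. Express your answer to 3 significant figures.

q = 316 kJ

q1 (heat ice -23.2→0.0 °C): 100.4 × 2.11 × 23.2 = 4915 J
q2 (melt at 0 °C): 100.4 × 330.0 = 33132 J
q3 (heat water 0.0→100.0 °C): 100.4 × 4.21 × 100.0 = 42268 J
q4 (vaporize at 100 °C): 100.4 × 2269.0 = 227808 J
q5 (heat steam 100.0→138.3 °C): 100.4 × 1.98 × 38.3 = 7614 J
Total: 4915 + 33132 + 42268 + 227808 + 7614 = 315737 J = 316 kJ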